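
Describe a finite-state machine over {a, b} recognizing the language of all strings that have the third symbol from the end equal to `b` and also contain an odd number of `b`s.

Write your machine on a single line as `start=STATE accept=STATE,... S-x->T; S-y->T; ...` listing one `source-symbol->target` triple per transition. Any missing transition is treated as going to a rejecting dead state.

Handle the two conditions separately and then intersect. One (15 states) tracks the last 3 symbols read; the other (2 states) tracks the count of `b`s modulo 2. Each combined state is a pair, one component from each; accept when both components accept. Equivalent product states are then merged.
12 states suffice.
          a    b  
>  s0     s0   s1 
   s1     s2   s3 
   s2     s4   s5 
   s3     s6   s7 
 * s4     s8   s5 
   s5     s6   s9 
   s6     s0  s10 
 * s7    s11   s3 
   s8     s8   s5 
   s9    s11   s3 
 * s10    s2   s3 
 * s11    s4   s5 
(> = start, * = accepting)

start=s0; accept=s4,s7,s10,s11; s0-a->s0; s0-b->s1; s1-a->s2; s1-b->s3; s2-a->s4; s2-b->s5; s3-a->s6; s3-b->s7; s4-a->s8; s4-b->s5; s5-a->s6; s5-b->s9; s6-a->s0; s6-b->s10; s7-a->s11; s7-b->s3; s8-a->s8; s8-b->s5; s9-a->s11; s9-b->s3; s10-a->s2; s10-b->s3; s11-a->s4; s11-b->s5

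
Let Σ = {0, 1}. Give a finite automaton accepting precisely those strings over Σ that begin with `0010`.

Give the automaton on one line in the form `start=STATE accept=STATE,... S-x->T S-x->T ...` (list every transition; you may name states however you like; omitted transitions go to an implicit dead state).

Walk along `0010` while the input agrees: from S0 take `0` to S1, and so on. Any deviation drops to the rejecting sink S5. Once S4 is reached the prefix is confirmed and every continuation is accepted.
With 6 states:
        0   1  
>  S0   S1  S5 
   S1   S2  S5 
   S2   S5  S3 
   S3   S4  S5 
 * S4   S4  S4 
   S5   S5  S5 
(> = start, * = accepting)

start=S0 accept=S4 S0-0->S1 S0-1->S5 S1-0->S2 S1-1->S5 S2-0->S5 S2-1->S3 S3-0->S4 S3-1->S5 S4-0->S4 S4-1->S4 S5-0->S5 S5-1->S5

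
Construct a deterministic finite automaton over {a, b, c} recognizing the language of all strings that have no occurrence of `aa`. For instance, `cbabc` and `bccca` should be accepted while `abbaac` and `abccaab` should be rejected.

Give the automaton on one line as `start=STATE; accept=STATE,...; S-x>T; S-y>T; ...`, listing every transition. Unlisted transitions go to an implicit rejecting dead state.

Track partial matches of the forbidden pattern `aa`. State S2 is a dead state reached once `aa` has occurred; every other state accepts. S0 means no part of `aa` is currently matched.
A 3-state machine:
        a   b   c  
>* S0   S1  S0  S0 
 * S1   S2  S0  S0 
   S2   S2  S2  S2 
(> = start, * = accepting)

start=S0; accept=S0,S1; S0-a>S1; S0-b>S0; S0-c>S0; S1-a>S2; S1-b>S0; S1-c>S0; S2-a>S2; S2-b>S2; S2-c>S2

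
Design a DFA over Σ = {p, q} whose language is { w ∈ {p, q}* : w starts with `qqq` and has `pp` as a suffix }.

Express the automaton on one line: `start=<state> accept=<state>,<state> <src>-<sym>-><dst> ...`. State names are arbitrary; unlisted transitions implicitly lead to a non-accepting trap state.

start=S0 accept=S6 S0-p->S1 S0-q->S2 S1-p->S1 S1-q->S1 S2-p->S1 S2-q->S3 S3-p->S1 S3-q->S4 S4-p->S5 S4-q->S4 S5-p->S6 S5-q->S4 S6-p->S6 S6-q->S4

Build one automaton per condition and run them in lockstep. The first has 5 states tracking whether the input so far still matches the prefix `qqq`; the second has 3 states tracking how much of the suffix `pp` has currently been matched. A product state is a pair (one from each), accepting exactly when both do. Equivalent product states are then merged.
7 states suffice.
        p   q  
>  S0   S1  S2 
   S1   S1  S1 
   S2   S1  S3 
   S3   S1  S4 
   S4   S5  S4 
   S5   S6  S4 
 * S6   S6  S4 
(> = start, * = accepting)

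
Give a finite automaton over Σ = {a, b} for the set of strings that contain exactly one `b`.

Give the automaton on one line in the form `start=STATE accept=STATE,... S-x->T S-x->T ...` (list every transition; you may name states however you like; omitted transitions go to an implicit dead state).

start=q0 accept=q1 q0-a->q0 q0-b->q1 q1-a->q1 q1-b->q2 q2-a->q2 q2-b->q2

Only the number of `b`s matters, and only up to 2. Make a chain q0 → q1 → q2 advanced by each `b` (with q2 absorbing); every other symbol self-loops. The accepting set is {q1}.
A 3-state machine:
        a   b  
>  q0   q0  q1 
 * q1   q1  q2 
   q2   q2  q2 
(> = start, * = accepting)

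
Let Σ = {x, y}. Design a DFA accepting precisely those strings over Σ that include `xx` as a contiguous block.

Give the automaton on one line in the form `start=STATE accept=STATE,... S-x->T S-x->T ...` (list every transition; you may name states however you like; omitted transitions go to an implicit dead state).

Track how much of `xx` has been matched so far: state s0 is no progress, s2 is the absorbing accept state reached once `xx` has occurred. Intermediate states record partial matches; on a mismatch, fall back to the longest reusable overlap.
        x   y  
>  s0   s1  s0 
   s1   s2  s0 
 * s2   s2  s2 
(> = start, * = accepting)

start=s0 accept=s2 s0-x->s1 s0-y->s0 s1-x->s2 s1-y->s0 s2-x->s2 s2-y->s2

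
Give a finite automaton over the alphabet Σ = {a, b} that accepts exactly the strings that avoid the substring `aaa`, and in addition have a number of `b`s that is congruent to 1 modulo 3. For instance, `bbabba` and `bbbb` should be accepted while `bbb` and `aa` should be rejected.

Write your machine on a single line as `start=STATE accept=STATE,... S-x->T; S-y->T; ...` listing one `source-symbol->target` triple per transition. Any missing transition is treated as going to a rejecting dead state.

start=q0; accept=q2,q4,q7; q0-a->q1; q0-b->q2; q1-a->q3; q1-b->q2; q2-a->q4; q2-b->q5; q3-a->q6; q3-b->q2; q4-a->q7; q4-b->q5; q5-a->q8; q5-b->q0; q6-a->q6; q6-b->q9; q7-a->q9; q7-b->q5; q8-a->q10; q8-b->q0; q9-a->q9; q9-b->q11; q10-a->q11; q10-b->q0; q11-a->q11; q11-b->q6

Handle the two conditions separately and then intersect. One (4 states) tracks partial matches of the forbidden pattern `aaa`; the other (3 states) tracks the count of `b`s modulo 3. Each combined state is a pair, one component from each; accept when both components accept.
With 12 states:
          a    b  
>  q0     q1   q2 
   q1     q3   q2 
 * q2     q4   q5 
   q3     q6   q2 
 * q4     q7   q5 
   q5     q8   q0 
   q6     q6   q9 
 * q7     q9   q5 
   q8    q10   q0 
   q9     q9  q11 
   q10   q11   q0 
   q11   q11   q6 
(> = start, * = accepting)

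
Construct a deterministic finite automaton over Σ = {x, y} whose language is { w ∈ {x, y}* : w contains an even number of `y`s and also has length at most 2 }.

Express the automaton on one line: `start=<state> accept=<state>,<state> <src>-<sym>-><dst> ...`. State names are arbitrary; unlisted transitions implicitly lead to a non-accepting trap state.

Build one automaton per condition and run them in lockstep. The first has 2 states tracking the count of `y`s modulo 2; the second has 4 states tracking the input length, saturating at 3. A product state is a pair (one from each), accepting exactly when both do. Minimizing collapses redundant product states.
5 states suffice.
        x   y  
>* q0   q1  q2 
 * q1   q3  q4 
   q2   q4  q3 
 * q3   q4  q4 
   q4   q4  q4 
(> = start, * = accepting)

start=q0 accept=q0,q1,q3 q0-x->q1 q0-y->q2 q1-x->q3 q1-y->q4 q2-x->q4 q2-y->q3 q3-x->q4 q3-y->q4 q4-x->q4 q4-y->q4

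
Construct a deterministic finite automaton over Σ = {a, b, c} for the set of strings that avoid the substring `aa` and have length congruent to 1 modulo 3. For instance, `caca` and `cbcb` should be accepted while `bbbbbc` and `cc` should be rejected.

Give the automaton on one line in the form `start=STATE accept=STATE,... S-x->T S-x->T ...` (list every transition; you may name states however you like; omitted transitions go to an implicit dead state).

start=s0 accept=s1,s2 s0-a->s1 s0-b->s2 s0-c->s2 s1-a->s3 s1-b->s4 s1-c->s4 s2-a->s5 s2-b->s4 s2-c->s4 s3-a->s3 s3-b->s3 s3-c->s3 s4-a->s6 s4-b->s0 s4-c->s0 s5-a->s3 s5-b->s0 s5-c->s0 s6-a->s3 s6-b->s2 s6-c->s2

Build one automaton per condition and run them in lockstep. The first has 3 states tracking partial matches of the forbidden pattern `aa`; the second has 3 states tracking the input length modulo 3. A product state is a pair (one from each), accepting exactly when both do. Equivalent product states are then merged.
A 7-state machine:
        a   b   c  
>  s0   s1  s2  s2 
 * s1   s3  s4  s4 
 * s2   s5  s4  s4 
   s3   s3  s3  s3 
   s4   s6  s0  s0 
   s5   s3  s0  s0 
   s6   s3  s2  s2 
(> = start, * = accepting)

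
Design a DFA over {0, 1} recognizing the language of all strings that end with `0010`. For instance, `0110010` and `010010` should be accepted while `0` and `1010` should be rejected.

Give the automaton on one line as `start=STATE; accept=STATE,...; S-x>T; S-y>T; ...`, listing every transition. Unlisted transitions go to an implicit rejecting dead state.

start=q0; accept=q4; q0-0>q1; q0-1>q0; q1-0>q2; q1-1>q0; q2-0>q2; q2-1>q3; q3-0>q4; q3-1>q0; q4-0>q2; q4-1>q0

Let each state record the length of the longest suffix of the input read so far that is also a prefix of `0010`. q1 means the last symbol is `0`; q2 means the last 2 symbols are `00`; q3 means the last 3 symbols are `001`; q4 means the last 4 symbols are `0010`. Accept only at q4, where the string currently ends in `0010`.
With 5 states:
        0   1  
>  q0   q1  q0 
   q1   q2  q0 
   q2   q2  q3 
   q3   q4  q0 
 * q4   q2  q0 
(> = start, * = accepting)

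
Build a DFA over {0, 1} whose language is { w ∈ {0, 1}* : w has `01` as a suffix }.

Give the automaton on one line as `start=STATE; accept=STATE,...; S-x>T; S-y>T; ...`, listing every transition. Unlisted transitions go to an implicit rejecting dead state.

start=q0; accept=q2; q0-0>q1; q0-1>q0; q1-0>q1; q1-1>q2; q2-0>q1; q2-1>q0

Let each state record the length of the longest suffix of the input read so far that is also a prefix of `01`. q1 means the last symbol is `0`; q2 means the last 2 symbols are `01`. Accept only at q2, where the string currently ends in `01`.
3 states suffice.
        0   1  
>  q0   q1  q0 
   q1   q1  q2 
 * q2   q1  q0 
(> = start, * = accepting)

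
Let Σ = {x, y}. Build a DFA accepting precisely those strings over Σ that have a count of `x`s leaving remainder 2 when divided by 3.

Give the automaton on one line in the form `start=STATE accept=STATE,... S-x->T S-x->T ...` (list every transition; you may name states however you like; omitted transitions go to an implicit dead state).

start=s0 accept=s2 s0-x->s1 s0-y->s0 s1-x->s2 s1-y->s1 s2-x->s0 s2-y->s2

Keep the running count of `x`s modulo 3: each `x` advances along the cycle s0 → s1 → s2 → s0 while other symbols loop. Accept at s2.
With 3 states:
        x   y  
>  s0   s1  s0 
   s1   s2  s1 
 * s2   s0  s2 
(> = start, * = accepting)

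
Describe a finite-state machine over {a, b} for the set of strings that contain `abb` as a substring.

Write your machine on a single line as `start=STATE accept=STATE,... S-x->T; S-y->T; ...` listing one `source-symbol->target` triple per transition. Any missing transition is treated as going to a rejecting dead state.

Track how much of `abb` has been matched so far: state s0 is no progress, s3 is the absorbing accept state reached once `abb` has occurred. Intermediate states record partial matches; on a mismatch, fall back to the longest reusable overlap.
With 4 states:
        a   b  
>  s0   s1  s0 
   s1   s1  s2 
   s2   s1  s3 
 * s3   s3  s3 
(> = start, * = accepting)

start=s0; accept=s3; s0-a->s1; s0-b->s0; s1-a->s1; s1-b->s2; s2-a->s1; s2-b->s3; s3-a->s3; s3-b->s3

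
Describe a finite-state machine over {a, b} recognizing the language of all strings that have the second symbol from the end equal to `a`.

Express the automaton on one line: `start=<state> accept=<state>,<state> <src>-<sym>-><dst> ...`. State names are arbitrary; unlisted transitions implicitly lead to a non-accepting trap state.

A DFA must remember the last 2 symbols (since which symbol is second-to-last isn't known until the input ends). Use one state per possible window of the last ≤2 symbols; accept from those whose window starts with `a`.
7 states suffice.
        a   b  
>  q0   q1  q2 
   q1   q3  q4 
   q2   q5  q6 
 * q3   q3  q4 
 * q4   q5  q6 
   q5   q3  q4 
   q6   q5  q6 
(> = start, * = accepting)

start=q0 accept=q3,q4 q0-a->q1 q0-b->q2 q1-a->q3 q1-b->q4 q2-a->q5 q2-b->q6 q3-a->q3 q3-b->q4 q4-a->q5 q4-b->q6 q5-a->q3 q5-b->q4 q6-a->q5 q6-b->q6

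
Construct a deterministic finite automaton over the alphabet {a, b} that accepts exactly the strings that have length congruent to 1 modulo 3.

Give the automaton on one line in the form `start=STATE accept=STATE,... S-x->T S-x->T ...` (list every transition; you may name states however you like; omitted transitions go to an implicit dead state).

Only the length mod 3 matters, so use a 3-cycle: from any state, every input symbol moves to the next state, wrapping q2 back to q0. Mark q1 accepting.
With 3 states:
        a   b  
>  q0   q1  q1 
 * q1   q2  q2 
   q2   q0  q0 
(> = start, * = accepting)

start=q0 accept=q1 q0-a->q1 q0-b->q1 q1-a->q2 q1-b->q2 q2-a->q0 q2-b->q0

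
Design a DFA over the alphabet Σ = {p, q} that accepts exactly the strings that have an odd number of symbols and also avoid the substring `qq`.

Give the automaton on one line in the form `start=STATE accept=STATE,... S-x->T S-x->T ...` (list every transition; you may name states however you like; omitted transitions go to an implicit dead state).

Build one automaton per condition and run them in lockstep. The first has 2 states tracking the input length modulo 2; the second has 3 states tracking partial matches of the forbidden pattern `qq`. A product state is a pair (one from each), accepting exactly when both do. Equivalent product states are then merged.
5 states suffice.
        p   q  
>  s0   s1  s2 
 * s1   s0  s3 
 * s2   s0  s4 
   s3   s1  s4 
   s4   s4  s4 
(> = start, * = accepting)

start=s0 accept=s1,s2 s0-p->s1 s0-q->s2 s1-p->s0 s1-q->s3 s2-p->s0 s2-q->s4 s3-p->s1 s3-q->s4 s4-p->s4 s4-q->s4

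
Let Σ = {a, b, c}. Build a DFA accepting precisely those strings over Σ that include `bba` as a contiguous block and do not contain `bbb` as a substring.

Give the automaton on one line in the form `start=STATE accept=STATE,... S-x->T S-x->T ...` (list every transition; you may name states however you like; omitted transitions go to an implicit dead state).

start=q0 accept=q3,q5,q8 q0-a->q0 q0-b->q1 q0-c->q0 q1-a->q0 q1-b->q2 q1-c->q0 q2-a->q3 q2-b->q4 q2-c->q0 q3-a->q3 q3-b->q5 q3-c->q3 q4-a->q6 q4-b->q4 q4-c->q7 q5-a->q3 q5-b->q8 q5-c->q3 q6-a->q6 q6-b->q6 q6-c->q6 q7-a->q7 q7-b->q9 q7-c->q7 q8-a->q3 q8-b->q6 q8-c->q3 q9-a->q7 q9-b->q4 q9-c->q7

Handle the two conditions separately and then intersect. One (4 states) tracks whether and how much of `bba` has been seen; the other (4 states) tracks partial matches of the forbidden pattern `bbb`. Each combined state is a pair, one component from each; accept when both components accept.
A 10-state machine:
        a   b   c  
>  q0   q0  q1  q0 
   q1   q0  q2  q0 
   q2   q3  q4  q0 
 * q3   q3  q5  q3 
   q4   q6  q4  q7 
 * q5   q3  q8  q3 
   q6   q6  q6  q6 
   q7   q7  q9  q7 
 * q8   q3  q6  q3 
   q9   q7  q4  q7 
(> = start, * = accepting)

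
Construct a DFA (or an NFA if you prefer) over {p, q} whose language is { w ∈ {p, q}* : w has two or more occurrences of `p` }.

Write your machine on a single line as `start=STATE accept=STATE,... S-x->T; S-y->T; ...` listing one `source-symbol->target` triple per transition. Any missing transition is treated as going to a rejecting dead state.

Count `p`s, saturating at 3: states A through C mean 0 through 2 `p`s seen; D means more than 2. Each `p` increments (capped at D); other symbols loop. Accept from {C, D}.
       p  q 
>  A   B  A 
   B   C  B 
 * C   D  C 
 * D   D  D 
(> = start, * = accepting)

start=A; accept=C,D; A-p->B; A-q->A; B-p->C; B-q->B; C-p->D; C-q->C; D-p->D; D-q->D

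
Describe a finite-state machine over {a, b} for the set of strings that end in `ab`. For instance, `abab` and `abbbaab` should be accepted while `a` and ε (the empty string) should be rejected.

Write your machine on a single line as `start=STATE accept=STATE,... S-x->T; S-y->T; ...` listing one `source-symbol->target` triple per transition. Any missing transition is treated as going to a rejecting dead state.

Let each state record the length of the longest suffix of the input read so far that is also a prefix of `ab`. S1 means the last symbol is `a`; S2 means the last 2 symbols are `ab`. Accept only at S2, where the string currently ends in `ab`.
        a   b  
>  S0   S1  S0 
   S1   S1  S2 
 * S2   S1  S0 
(> = start, * = accepting)

start=S0; accept=S2; S0-a->S1; S0-b->S0; S1-a->S1; S1-b->S2; S2-a->S1; S2-b->S0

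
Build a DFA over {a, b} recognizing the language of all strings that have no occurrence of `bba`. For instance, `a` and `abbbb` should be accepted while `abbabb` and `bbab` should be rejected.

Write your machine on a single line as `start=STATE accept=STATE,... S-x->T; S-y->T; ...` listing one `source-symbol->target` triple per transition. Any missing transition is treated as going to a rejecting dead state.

This is the complement of 'contains `bba`'. Use the same substring-matching states — q0 through q3 holding how much of `bba` has just been matched — but flip the accepting set: everything except the trap q3 accepts.
4 states suffice.
        a   b  
>* q0   q0  q1 
 * q1   q0  q2 
 * q2   q3  q2 
   q3   q3  q3 
(> = start, * = accepting)

start=q0; accept=q0,q1,q2; q0-a->q0; q0-b->q1; q1-a->q0; q1-b->q2; q2-a->q3; q2-b->q2; q3-a->q3; q3-b->q3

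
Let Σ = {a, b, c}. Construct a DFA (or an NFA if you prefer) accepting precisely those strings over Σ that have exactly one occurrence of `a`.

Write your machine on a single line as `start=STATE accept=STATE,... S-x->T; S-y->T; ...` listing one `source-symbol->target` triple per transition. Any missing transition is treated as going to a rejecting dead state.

start=q0; accept=q1; q0-a->q1; q0-b->q0; q0-c->q0; q1-a->q2; q1-b->q1; q1-c->q1; q2-a->q2; q2-b->q2; q2-c->q2

Count `a`s, saturating at 2: state q0 means no `a` yet, q1 means one `a` seen, q2 means more than one. Each `a` increments (capped at q2); other symbols loop. Accept from {q1}.
        a   b   c  
>  q0   q1  q0  q0 
 * q1   q2  q1  q1 
   q2   q2  q2  q2 
(> = start, * = accepting)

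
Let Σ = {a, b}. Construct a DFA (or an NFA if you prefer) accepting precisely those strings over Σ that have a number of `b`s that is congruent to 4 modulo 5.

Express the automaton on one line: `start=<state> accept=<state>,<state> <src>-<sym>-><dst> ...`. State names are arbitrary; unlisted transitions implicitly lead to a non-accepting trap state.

start=q0 accept=q4 q0-a->q0 q0-b->q1 q1-a->q1 q1-b->q2 q2-a->q2 q2-b->q3 q3-a->q3 q3-b->q4 q4-a->q4 q4-b->q0

Keep the running count of `b`s modulo 5: each `b` advances along the cycle q0 → q1 → q2 → q3 → q4 → q0 while other symbols loop. Accept at q4.
        a   b  
>  q0   q0  q1 
   q1   q1  q2 
   q2   q2  q3 
   q3   q3  q4 
 * q4   q4  q0 
(> = start, * = accepting)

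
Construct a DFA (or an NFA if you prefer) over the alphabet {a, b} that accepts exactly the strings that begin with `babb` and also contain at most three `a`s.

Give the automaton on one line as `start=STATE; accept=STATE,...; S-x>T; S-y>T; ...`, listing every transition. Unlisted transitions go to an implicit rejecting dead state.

start=s0; accept=s9,s10,s11; s0-a>s1; s0-b>s2; s1-a>s3; s1-b>s1; s2-a>s4; s2-b>s5; s3-a>s6; s3-b>s3; s4-a>s3; s4-b>s7; s5-a>s1; s5-b>s5; s6-a>s8; s6-b>s6; s7-a>s3; s7-b>s9; s8-a>s8; s8-b>s8; s9-a>s10; s9-b>s9; s10-a>s11; s10-b>s10; s11-a>s12; s11-b>s11; s12-a>s12; s12-b>s12

Build one automaton per condition and run them in lockstep. The first has 6 states tracking whether the input so far still matches the prefix `babb`; the second has 5 states tracking the count of `a`s, saturating at 4. A product state is a pair (one from each), accepting exactly when both do.
A 13-state machine:
          a    b  
>  s0     s1   s2 
   s1     s3   s1 
   s2     s4   s5 
   s3     s6   s3 
   s4     s3   s7 
   s5     s1   s5 
   s6     s8   s6 
   s7     s3   s9 
   s8     s8   s8 
 * s9    s10   s9 
 * s10   s11  s10 
 * s11   s12  s11 
   s12   s12  s12 
(> = start, * = accepting)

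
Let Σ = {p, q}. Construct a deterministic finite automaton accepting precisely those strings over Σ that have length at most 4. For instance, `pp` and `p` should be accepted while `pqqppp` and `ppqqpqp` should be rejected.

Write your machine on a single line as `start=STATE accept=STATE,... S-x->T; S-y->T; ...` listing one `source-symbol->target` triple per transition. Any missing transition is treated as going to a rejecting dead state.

We only need to distinguish lengths 0, 1, …, 4, and '>4'. Chain s0 → s1 → s2 → s3 → s4 → s5 on every symbol, with s5 looping. Accepting states: {s0, s1, s2, s3, s4}.
With 6 states:
        p   q  
>* s0   s1  s1 
 * s1   s2  s2 
 * s2   s3  s3 
 * s3   s4  s4 
 * s4   s5  s5 
   s5   s5  s5 
(> = start, * = accepting)

start=s0; accept=s0,s1,s2,s3,s4; s0-p->s1; s0-q->s1; s1-p->s2; s1-q->s2; s2-p->s3; s2-q->s3; s3-p->s4; s3-q->s4; s4-p->s5; s4-q->s5; s5-p->s5; s5-q->s5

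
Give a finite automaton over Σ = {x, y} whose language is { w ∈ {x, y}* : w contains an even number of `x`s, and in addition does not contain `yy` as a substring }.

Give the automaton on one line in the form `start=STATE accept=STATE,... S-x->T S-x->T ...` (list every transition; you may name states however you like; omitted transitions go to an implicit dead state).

Run two small machines in parallel and take their product. One (2 states) tracks the count of `x`s modulo 2; the other (3 states) tracks partial matches of the forbidden pattern `yy`. Each combined state is a pair, one component from each; accept when both components accept.
6 states suffice.
        x   y  
>* q0   q1  q2 
   q1   q0  q3 
 * q2   q1  q4 
   q3   q0  q5 
   q4   q5  q4 
   q5   q4  q5 
(> = start, * = accepting)

start=q0 accept=q0,q2 q0-x->q1 q0-y->q2 q1-x->q0 q1-y->q3 q2-x->q1 q2-y->q4 q3-x->q0 q3-y->q5 q4-x->q5 q4-y->q4 q5-x->q4 q5-y->q5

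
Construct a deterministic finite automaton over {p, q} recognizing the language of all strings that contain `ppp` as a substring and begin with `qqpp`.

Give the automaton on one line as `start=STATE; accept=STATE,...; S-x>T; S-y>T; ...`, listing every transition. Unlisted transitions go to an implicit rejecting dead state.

start=A; accept=G; A-p>B; A-q>C; B-p>B; B-q>B; C-p>B; C-q>D; D-p>E; D-q>B; E-p>F; E-q>B; F-p>G; F-q>H; G-p>G; G-q>G; H-p>I; H-q>H; I-p>F; I-q>H

Run two small machines in parallel and take their product. The first has 4 states tracking whether and how much of `ppp` has been seen; the second has 6 states tracking whether the input so far still matches the prefix `qqpp`. A product state is a pair (one from each), accepting exactly when both do. Equivalent product states are then merged.
A 9-state machine:
       p  q 
>  A   B  C 
   B   B  B 
   C   B  D 
   D   E  B 
   E   F  B 
   F   G  H 
 * G   G  G 
   H   I  H 
   I   F  H 
(> = start, * = accepting)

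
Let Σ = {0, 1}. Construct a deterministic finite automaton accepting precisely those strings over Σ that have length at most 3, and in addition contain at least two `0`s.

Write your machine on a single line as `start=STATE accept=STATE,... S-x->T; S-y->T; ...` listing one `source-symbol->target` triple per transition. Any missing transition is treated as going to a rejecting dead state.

Run two small machines in parallel and take their product. The first has 5 states tracking the input length, saturating at 4; the second has 4 states tracking the count of `0`s, saturating at 3. A product state is a pair (one from each), accepting exactly when both do. Equivalent product states are then merged.
7 states suffice.
        0   1  
>  q0   q1  q2 
   q1   q3  q4 
   q2   q4  q5 
 * q3   q6  q6 
   q4   q6  q5 
   q5   q5  q5 
 * q6   q5  q5 
(> = start, * = accepting)

start=q0; accept=q3,q6; q0-0->q1; q0-1->q2; q1-0->q3; q1-1->q4; q2-0->q4; q2-1->q5; q3-0->q6; q3-1->q6; q4-0->q6; q4-1->q5; q5-0->q5; q5-1->q5; q6-0->q5; q6-1->q5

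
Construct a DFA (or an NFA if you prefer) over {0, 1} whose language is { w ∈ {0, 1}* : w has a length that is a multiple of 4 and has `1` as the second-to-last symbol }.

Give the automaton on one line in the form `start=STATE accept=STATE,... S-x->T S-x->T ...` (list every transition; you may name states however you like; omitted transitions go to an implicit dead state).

start=q0 accept=q5 q0-0->q1 q0-1->q1 q1-0->q2 q1-1->q2 q2-0->q3 q2-1->q4 q3-0->q0 q3-1->q0 q4-0->q5 q4-1->q5 q5-0->q1 q5-1->q1

Run two small machines in parallel and take their product. The first has 4 states tracking the input length modulo 4; the second has 7 states tracking the last 2 symbols read. A product state is a pair (one from each), accepting exactly when both do. Minimizing collapses redundant product states.
A 6-state machine:
        0   1  
>  q0   q1  q1 
   q1   q2  q2 
   q2   q3  q4 
   q3   q0  q0 
   q4   q5  q5 
 * q5   q1  q1 
(> = start, * = accepting)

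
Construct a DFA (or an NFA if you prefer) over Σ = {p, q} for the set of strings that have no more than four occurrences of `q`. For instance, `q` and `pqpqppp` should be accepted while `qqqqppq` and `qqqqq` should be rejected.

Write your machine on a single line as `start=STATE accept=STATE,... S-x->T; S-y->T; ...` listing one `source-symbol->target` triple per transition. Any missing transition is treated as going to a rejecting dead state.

Only the number of `q`s matters, and only up to 5. Make a chain S0 → S1 → S2 → S3 → S4 → S5 advanced by each `q` (with S5 absorbing); every other symbol self-loops. The accepting set is {S0, S1, S2, S3, S4}.
6 states suffice.
        p   q  
>* S0   S0  S1 
 * S1   S1  S2 
 * S2   S2  S3 
 * S3   S3  S4 
 * S4   S4  S5 
   S5   S5  S5 
(> = start, * = accepting)

start=S0; accept=S0,S1,S2,S3,S4; S0-p->S0; S0-q->S1; S1-p->S1; S1-q->S2; S2-p->S2; S2-q->S3; S3-p->S3; S3-q->S4; S4-p->S4; S4-q->S5; S5-p->S5; S5-q->S5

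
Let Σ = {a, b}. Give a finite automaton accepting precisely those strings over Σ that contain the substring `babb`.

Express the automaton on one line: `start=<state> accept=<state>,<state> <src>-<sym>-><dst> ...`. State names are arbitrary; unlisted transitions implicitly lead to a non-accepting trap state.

Track how much of `babb` has been matched so far: state q0 is no progress, q4 is the absorbing accept state reached once `babb` has occurred. Intermediate states record partial matches; on a mismatch, fall back to the longest reusable overlap.
A 5-state machine:
        a   b  
>  q0   q0  q1 
   q1   q2  q1 
   q2   q0  q3 
   q3   q2  q4 
 * q4   q4  q4 
(> = start, * = accepting)

start=q0 accept=q4 q0-a->q0 q0-b->q1 q1-a->q2 q1-b->q1 q2-a->q0 q2-b->q3 q3-a->q2 q3-b->q4 q4-a->q4 q4-b->q4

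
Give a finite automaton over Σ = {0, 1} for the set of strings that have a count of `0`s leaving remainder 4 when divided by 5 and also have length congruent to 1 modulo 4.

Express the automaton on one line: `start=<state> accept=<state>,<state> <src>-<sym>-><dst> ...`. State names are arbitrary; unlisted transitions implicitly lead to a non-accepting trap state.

Run two small machines in parallel and take their product. The first has 5 states tracking the count of `0`s modulo 5; the second has 4 states tracking the input length modulo 4. A product state is a pair (one from each), accepting exactly when both do.
A 20-state machine:
       0  1 
>  A   B  C 
   B   D  E 
   C   E  F 
   D   G  H 
   E   H  I 
   F   I  J 
   G   K  L 
   H   L  M 
   I   M  N 
   J   N  A 
   K   C  O 
   L   O  P 
   M   P  Q 
   N   Q  B 
 * O   F  R 
   P   R  S 
   Q   S  D 
   R   J  T 
   S   T  G 
   T   A  K 
(> = start, * = accepting)

start=A accept=O A-0->B A-1->C B-0->D B-1->E C-0->E C-1->F D-0->G D-1->H E-0->H E-1->I F-0->I F-1->J G-0->K G-1->L H-0->L H-1->M I-0->M I-1->N J-0->N J-1->A K-0->C K-1->O L-0->O L-1->P M-0->P M-1->Q N-0->Q N-1->B O-0->F O-1->R P-0->R P-1->S Q-0->S Q-1->D R-0->J R-1->T S-0->T S-1->G T-0->A T-1->K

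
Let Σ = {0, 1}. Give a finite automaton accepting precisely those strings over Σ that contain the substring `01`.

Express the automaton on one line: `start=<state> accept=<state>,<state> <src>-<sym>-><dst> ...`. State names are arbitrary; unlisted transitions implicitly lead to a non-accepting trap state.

start=s0 accept=s2 s0-0->s1 s0-1->s0 s1-0->s1 s1-1->s2 s2-0->s2 s2-1->s2

States s0..s1 record the length of the longest prefix of `01` that matches the current input suffix. Reaching s2 means `01` has been seen, and we stay there forever. Accept from s2.
A 3-state machine:
        0   1  
>  s0   s1  s0 
   s1   s1  s2 
 * s2   s2  s2 
(> = start, * = accepting)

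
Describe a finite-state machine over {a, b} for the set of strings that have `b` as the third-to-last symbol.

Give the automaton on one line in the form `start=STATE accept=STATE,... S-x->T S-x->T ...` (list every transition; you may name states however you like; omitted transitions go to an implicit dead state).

start=S0 accept=S11,S12,S13,S14 S0-a->S1 S0-b->S2 S1-a->S3 S1-b->S4 S2-a->S5 S2-b->S6 S3-a->S7 S3-b->S8 S4-a->S9 S4-b->S10 S5-a->S11 S5-b->S12 S6-a->S13 S6-b->S14 S7-a->S7 S7-b->S8 S8-a->S9 S8-b->S10 S9-a->S11 S9-b->S12 S10-a->S13 S10-b->S14 S11-a->S7 S11-b->S8 S12-a->S9 S12-b->S10 S13-a->S11 S13-b->S12 S14-a->S13 S14-b->S14

A DFA must remember the last 3 symbols (since which symbol is third-to-last isn't known until the input ends). Use one state per possible window of the last ≤3 symbols; accept from those whose window starts with `b`.
15 states suffice.
          a    b  
>  S0     S1   S2 
   S1     S3   S4 
   S2     S5   S6 
   S3     S7   S8 
   S4     S9  S10 
   S5    S11  S12 
   S6    S13  S14 
   S7     S7   S8 
   S8     S9  S10 
   S9    S11  S12 
   S10   S13  S14 
 * S11    S7   S8 
 * S12    S9  S10 
 * S13   S11  S12 
 * S14   S13  S14 
(> = start, * = accepting)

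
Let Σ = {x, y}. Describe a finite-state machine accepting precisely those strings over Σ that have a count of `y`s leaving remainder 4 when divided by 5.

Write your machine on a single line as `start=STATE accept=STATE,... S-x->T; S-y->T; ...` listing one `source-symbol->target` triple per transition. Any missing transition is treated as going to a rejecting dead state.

The only thing that matters is how many `y`s have appeared, reduced mod 5. Use one state per residue: q0 for 0, …, q4 for 4. Reading `y` moves to the next residue; anything else stays put. q4 is accepting.
A 5-state machine:
        x   y  
>  q0   q0  q1 
   q1   q1  q2 
   q2   q2  q3 
   q3   q3  q4 
 * q4   q4  q0 
(> = start, * = accepting)

start=q0; accept=q4; q0-x->q0; q0-y->q1; q1-x->q1; q1-y->q2; q2-x->q2; q2-y->q3; q3-x->q3; q3-y->q4; q4-x->q4; q4-y->q0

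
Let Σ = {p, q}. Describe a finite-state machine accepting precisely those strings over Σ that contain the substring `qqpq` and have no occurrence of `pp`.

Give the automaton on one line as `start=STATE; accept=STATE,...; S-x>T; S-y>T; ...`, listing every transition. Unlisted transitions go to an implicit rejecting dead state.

start=s0; accept=s8,s10; s0-p>s1; s0-q>s2; s1-p>s3; s1-q>s2; s2-p>s1; s2-q>s4; s3-p>s3; s3-q>s5; s4-p>s6; s4-q>s4; s5-p>s3; s5-q>s7; s6-p>s3; s6-q>s8; s7-p>s9; s7-q>s7; s8-p>s10; s8-q>s8; s9-p>s3; s9-q>s11; s10-p>s11; s10-q>s8; s11-p>s11; s11-q>s11

Run two small machines in parallel and take their product. The first has 5 states tracking whether and how much of `qqpq` has been seen; the second has 3 states tracking partial matches of the forbidden pattern `pp`. A product state is a pair (one from each), accepting exactly when both do.
With 12 states:
          p    q  
>  s0     s1   s2 
   s1     s3   s2 
   s2     s1   s4 
   s3     s3   s5 
   s4     s6   s4 
   s5     s3   s7 
   s6     s3   s8 
   s7     s9   s7 
 * s8    s10   s8 
   s9     s3  s11 
 * s10   s11   s8 
   s11   s11  s11 
(> = start, * = accepting)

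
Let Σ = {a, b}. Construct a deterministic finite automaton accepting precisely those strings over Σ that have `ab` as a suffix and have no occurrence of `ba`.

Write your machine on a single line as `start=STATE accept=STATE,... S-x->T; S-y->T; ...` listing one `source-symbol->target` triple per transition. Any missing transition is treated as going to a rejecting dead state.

Build one automaton per condition and run them in lockstep. One (3 states) tracks how much of the suffix `ab` has currently been matched; the other (3 states) tracks partial matches of the forbidden pattern `ba`. Each combined state is a pair, one component from each; accept when both components accept. After merging equivalent states the machine shrinks.
With 4 states:
        a   b  
>  s0   s1  s2 
   s1   s1  s3 
   s2   s2  s2 
 * s3   s2  s2 
(> = start, * = accepting)

start=s0; accept=s3; s0-a->s1; s0-b->s2; s1-a->s1; s1-b->s3; s2-a->s2; s2-b->s2; s3-a->s2; s3-b->s2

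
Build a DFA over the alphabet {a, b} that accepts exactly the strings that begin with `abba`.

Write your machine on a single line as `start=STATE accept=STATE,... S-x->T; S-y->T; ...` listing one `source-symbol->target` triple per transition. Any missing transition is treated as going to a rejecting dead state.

Check the first 4 symbols one by one: s0 through s3 record how many have matched `abba` so far; any wrong symbol goes to the dead state s5. After all 4 match we enter the accepting sink s4.
        a   b  
>  s0   s1  s5 
   s1   s5  s2 
   s2   s5  s3 
   s3   s4  s5 
 * s4   s4  s4 
   s5   s5  s5 
(> = start, * = accepting)

start=s0; accept=s4; s0-a->s1; s0-b->s5; s1-a->s5; s1-b->s2; s2-a->s5; s2-b->s3; s3-a->s4; s3-b->s5; s4-a->s4; s4-b->s4; s5-a->s5; s5-b->s5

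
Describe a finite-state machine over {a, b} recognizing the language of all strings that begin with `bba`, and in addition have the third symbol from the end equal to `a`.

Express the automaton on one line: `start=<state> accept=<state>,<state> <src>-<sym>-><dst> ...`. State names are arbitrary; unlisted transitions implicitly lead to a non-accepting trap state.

Handle the two conditions separately and then intersect. One (5 states) tracks whether the input so far still matches the prefix `bba`; the other (15 states) tracks the last 3 symbols read. Each combined state is a pair, one component from each; accept when both components accept. After merging equivalent states the machine shrinks.
          a    b  
>  q0     q1   q2 
   q1     q1   q1 
   q2     q1   q3 
   q3     q4   q1 
   q4     q5   q6 
   q5     q7   q8 
   q6     q9  q10 
 * q7     q7   q8 
 * q8     q9  q10 
 * q9     q5   q6 
 * q10    q4  q11 
   q11    q4  q11 
(> = start, * = accepting)

start=q0 accept=q7,q8,q9,q10 q0-a->q1 q0-b->q2 q1-a->q1 q1-b->q1 q2-a->q1 q2-b->q3 q3-a->q4 q3-b->q1 q4-a->q5 q4-b->q6 q5-a->q7 q5-b->q8 q6-a->q9 q6-b->q10 q7-a->q7 q7-b->q8 q8-a->q9 q8-b->q10 q9-a->q5 q9-b->q6 q10-a->q4 q10-b->q11 q11-a->q4 q11-b->q11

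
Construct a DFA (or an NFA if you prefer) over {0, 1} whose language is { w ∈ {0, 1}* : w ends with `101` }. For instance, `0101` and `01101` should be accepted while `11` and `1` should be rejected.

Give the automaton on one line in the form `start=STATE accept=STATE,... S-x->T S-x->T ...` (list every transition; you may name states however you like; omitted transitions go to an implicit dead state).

Remember how much of `101` the current input suffix matches. State q0 means no match yet; q1 means the last symbol is `1`; q2 means the last 2 symbols are `10`; q3 means the last 3 symbols are `101`. Only q3 accepts. On a mismatch, fall back to the longest proper suffix that is still a prefix of `101`.
4 states suffice.
        0   1  
>  q0   q0  q1 
   q1   q2  q1 
   q2   q0  q3 
 * q3   q2  q1 
(> = start, * = accepting)

start=q0 accept=q3 q0-0->q0 q0-1->q1 q1-0->q2 q1-1->q1 q2-0->q0 q2-1->q3 q3-0->q2 q3-1->q1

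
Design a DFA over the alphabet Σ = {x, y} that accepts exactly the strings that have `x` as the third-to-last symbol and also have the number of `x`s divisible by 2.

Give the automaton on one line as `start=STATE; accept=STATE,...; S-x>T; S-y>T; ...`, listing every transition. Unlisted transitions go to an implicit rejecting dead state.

start=s0; accept=s5,s6,s8,s9; s0-x>s1; s0-y>s0; s1-x>s2; s1-y>s3; s2-x>s4; s2-y>s5; s3-x>s6; s3-y>s7; s4-x>s8; s4-y>s3; s5-x>s1; s5-y>s9; s6-x>s4; s6-y>s10; s7-x>s11; s7-y>s7; s8-x>s4; s8-y>s5; s9-x>s1; s9-y>s0; s10-x>s1; s10-y>s9; s11-x>s4; s11-y>s10

Build one automaton per condition and run them in lockstep. The first has 15 states tracking the last 3 symbols read; the second has 2 states tracking the count of `x`s modulo 2. A product state is a pair (one from each), accepting exactly when both do. Minimizing collapses redundant product states.
A 12-state machine:
          x    y  
>  s0     s1   s0 
   s1     s2   s3 
   s2     s4   s5 
   s3     s6   s7 
   s4     s8   s3 
 * s5     s1   s9 
 * s6     s4  s10 
   s7    s11   s7 
 * s8     s4   s5 
 * s9     s1   s0 
   s10    s1   s9 
   s11    s4  s10 
(> = start, * = accepting)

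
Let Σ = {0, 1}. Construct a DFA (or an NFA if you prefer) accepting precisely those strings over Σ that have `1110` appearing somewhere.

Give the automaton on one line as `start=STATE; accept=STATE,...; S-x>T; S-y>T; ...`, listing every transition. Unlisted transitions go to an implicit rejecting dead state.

start=q0; accept=q4; q0-0>q0; q0-1>q1; q1-0>q0; q1-1>q2; q2-0>q0; q2-1>q3; q3-0>q4; q3-1>q3; q4-0>q4; q4-1>q4

Track how much of `1110` has been matched so far: state q0 is no progress, q4 is the absorbing accept state reached once `1110` has occurred. Intermediate states record partial matches; on a mismatch, fall back to the longest reusable overlap.
        0   1  
>  q0   q0  q1 
   q1   q0  q2 
   q2   q0  q3 
   q3   q4  q3 
 * q4   q4  q4 
(> = start, * = accepting)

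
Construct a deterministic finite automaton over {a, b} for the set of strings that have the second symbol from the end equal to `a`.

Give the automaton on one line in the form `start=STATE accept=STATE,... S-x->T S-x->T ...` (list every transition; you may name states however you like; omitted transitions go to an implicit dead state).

start=s0 accept=s3,s4 s0-a->s1 s0-b->s2 s1-a->s3 s1-b->s4 s2-a->s5 s2-b->s6 s3-a->s3 s3-b->s4 s4-a->s5 s4-b->s6 s5-a->s3 s5-b->s4 s6-a->s5 s6-b->s6

Because acceptance depends on a position counted from the end, the machine has to buffer the most recent 2 symbols. Make each state the string of the last up-to-2 symbols read; on input `x` shift the window left and append `x`. Accept when the buffered window has length 2 and begins with `a`.
        a   b  
>  s0   s1  s2 
   s1   s3  s4 
   s2   s5  s6 
 * s3   s3  s4 
 * s4   s5  s6 
   s5   s3  s4 
   s6   s5  s6 
(> = start, * = accepting)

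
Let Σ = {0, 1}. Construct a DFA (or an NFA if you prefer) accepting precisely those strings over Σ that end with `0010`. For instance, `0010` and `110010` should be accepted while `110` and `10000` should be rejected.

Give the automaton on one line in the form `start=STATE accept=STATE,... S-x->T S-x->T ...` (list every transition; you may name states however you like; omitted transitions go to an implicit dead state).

Let each state record the length of the longest suffix of the input read so far that is also a prefix of `0010`. s1 means the last symbol is `0`; s2 means the last 2 symbols are `00`; s3 means the last 3 symbols are `001`; s4 means the last 4 symbols are `0010`. Accept only at s4, where the string currently ends in `0010`.
A 5-state machine:
        0   1  
>  s0   s1  s0 
   s1   s2  s0 
   s2   s2  s3 
   s3   s4  s0 
 * s4   s2  s0 
(> = start, * = accepting)

start=s0 accept=s4 s0-0->s1 s0-1->s0 s1-0->s2 s1-1->s0 s2-0->s2 s2-1->s3 s3-0->s4 s3-1->s0 s4-0->s2 s4-1->s0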